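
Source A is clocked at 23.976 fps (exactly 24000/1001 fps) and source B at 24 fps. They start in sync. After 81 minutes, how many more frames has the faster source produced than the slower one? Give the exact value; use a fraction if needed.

81 min = 4860 s.
A emits 24000/1001 × 4860 = 116640000/1001 frames; B emits 24 × 4860 = 116640.
Difference = 116640/1001 frames (≈ 116.5235); B is ahead of A.

116640/1001 frames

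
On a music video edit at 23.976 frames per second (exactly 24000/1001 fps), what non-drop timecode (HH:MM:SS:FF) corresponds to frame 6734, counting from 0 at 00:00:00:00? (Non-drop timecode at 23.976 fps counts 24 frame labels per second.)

00:04:40:14

6734 ÷ 24 = 280 full seconds, remainder 14 frames.
280 s = 0 h 4 min 40 s.
Timecode: 00:04:40:14.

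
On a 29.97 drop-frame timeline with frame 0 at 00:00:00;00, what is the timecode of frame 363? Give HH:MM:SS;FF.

Ten DF minutes hold 17982 frames, so frame 363 lies in block 0 (frames 0–17981) with 363 frames into that block.
The block's first minute is 1800 frames and the rest 1798 each; 363 frames reaches minute 0, so 0 × 18 + 0 × 2 = 0 labels have been skipped so far.
Adding those back, label number 363 + 0 = 363 at 30 labels/s is 12 s + 3 f = 0 h 0 min 12 s frame 3, i.e. 00:00:12;03.

00:00:12;03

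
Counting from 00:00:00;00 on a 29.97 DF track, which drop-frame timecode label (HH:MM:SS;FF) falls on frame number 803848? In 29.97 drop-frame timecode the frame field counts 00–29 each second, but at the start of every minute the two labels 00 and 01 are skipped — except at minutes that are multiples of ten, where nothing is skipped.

07:27:01;24

Each 10-minute DF block holds 10 × 60 × 30 − 9 × 2 = 17982 frames. 803848 ÷ 17982 → 44 full blocks, remainder 12640.
Within the partial block the first minute is 1800 frames and each further minute 1798, so 7 further minute boundaries passed. Total skipped labels = 18 × 44 + 2 × 7 = 806.
Non-drop label index = 803848 + 806 = 804654; at 30 labels/s that is 07:27:01:24, i.e. DF 07:27:01;24.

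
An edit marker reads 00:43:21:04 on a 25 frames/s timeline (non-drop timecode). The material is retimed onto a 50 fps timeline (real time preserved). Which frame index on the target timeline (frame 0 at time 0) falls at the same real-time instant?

Source frame index: (0×3600 + 43×60 + 21) × 25 + 4 = 65029.
Real time: 65029 / (25) = 65029/25 s.
Target frame: (65029/25) × (50) = 130058.

frame 130058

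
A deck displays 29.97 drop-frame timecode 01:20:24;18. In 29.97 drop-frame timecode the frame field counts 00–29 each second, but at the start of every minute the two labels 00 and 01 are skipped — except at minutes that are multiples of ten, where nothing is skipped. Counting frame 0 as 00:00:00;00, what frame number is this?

Complete 10-minute blocks: 8, each 17982 frames → 143856.
Remaining 0 whole minutes in the current block: 0 frames.
Within the current minute: 24 × 30 + 18 = 738. Total = 143856 + 0 + 738 = 144594.

144594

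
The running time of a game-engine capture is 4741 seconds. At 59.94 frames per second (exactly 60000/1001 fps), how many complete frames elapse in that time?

284175 frames

Frames = 4741 × 60000/1001 = 25860000/91 ≈ 284175.8242.
Complete frames: 284175.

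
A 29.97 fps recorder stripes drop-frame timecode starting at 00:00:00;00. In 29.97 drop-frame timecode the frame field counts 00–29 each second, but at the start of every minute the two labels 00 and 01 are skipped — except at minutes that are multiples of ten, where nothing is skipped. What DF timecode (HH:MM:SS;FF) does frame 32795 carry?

00:18:14;09

Ten DF minutes hold 17982 frames, so frame 32795 lies in block 1 (frames 17982–35963) with 14813 frames into that block.
The block's first minute is 1800 frames and the rest 1798 each; 14813 frames reaches minute 8, so 1 × 18 + 8 × 2 = 34 labels have been skipped so far.
Adding those back, label number 32795 + 34 = 32829 at 30 labels/s is 1094 s + 9 f = 0 h 18 min 14 s frame 9, i.e. 00:18:14;09.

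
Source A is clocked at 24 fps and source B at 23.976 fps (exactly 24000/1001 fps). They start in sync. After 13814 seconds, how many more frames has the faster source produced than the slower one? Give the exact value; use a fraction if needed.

A emits 24 × 13814 = 331536 frames; B emits 24000/1001 × 13814 = 331536000/1001.
Difference = 331536/1001 frames (≈ 331.2048); B is behind A.

331536/1001 frames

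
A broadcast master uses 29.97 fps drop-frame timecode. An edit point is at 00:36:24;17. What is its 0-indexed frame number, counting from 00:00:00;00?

65471

As if non-drop at 30 labels/s: (0 × 3600 + 36 × 60 + 24) × 30 + 17 = 65537.
Minute boundaries passed: 36; those not divisible by 10: 36 − 3 = 33; dropped labels = 2 × 33 = 66.
Actual frame index = 65537 − 66 = 65471.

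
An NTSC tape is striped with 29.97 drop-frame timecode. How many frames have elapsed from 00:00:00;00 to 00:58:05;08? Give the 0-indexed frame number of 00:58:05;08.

Complete 10-minute blocks: 5, each 17982 frames → 89910.
Remaining 8 whole minutes in the current block: 1800 + 7 × 1798 = 14386 frames.
Within the current minute: 5 × 30 + 8 − 2 = 156 (labels ;00/;01 skipped at this minute). Total = 89910 + 14386 + 156 = 104452.

104452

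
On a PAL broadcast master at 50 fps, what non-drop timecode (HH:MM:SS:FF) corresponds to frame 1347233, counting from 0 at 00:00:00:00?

1347233 ÷ 50 = 26944 full seconds, remainder 33 frames.
26944 s = 7 h 29 min 4 s.
Timecode: 07:29:04:33.

07:29:04:33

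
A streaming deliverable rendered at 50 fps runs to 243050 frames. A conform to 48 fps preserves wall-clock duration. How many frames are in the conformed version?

233328 frames

Target frames = source frames × (target rate / source rate) = 243050 × (48)/(50) = 243050 × 24/25 = 233328.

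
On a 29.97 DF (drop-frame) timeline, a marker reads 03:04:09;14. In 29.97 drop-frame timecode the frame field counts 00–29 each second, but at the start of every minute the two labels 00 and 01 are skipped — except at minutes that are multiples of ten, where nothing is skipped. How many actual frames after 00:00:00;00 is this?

As if non-drop at 30 labels/s: (3 × 3600 + 4 × 60 + 9) × 30 + 14 = 331484.
Minute boundaries passed: 184; those not divisible by 10: 184 − 18 = 166; dropped labels = 2 × 166 = 332.
Actual frame index = 331484 − 332 = 331152.

331152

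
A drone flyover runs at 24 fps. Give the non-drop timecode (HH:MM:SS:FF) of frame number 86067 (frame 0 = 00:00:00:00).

86067 ÷ 24 = 3586 full seconds, remainder 3 frames.
3586 s = 0 h 59 min 46 s.
Timecode: 00:59:46:03.

00:59:46:03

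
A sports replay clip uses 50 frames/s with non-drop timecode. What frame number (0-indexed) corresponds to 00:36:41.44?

frame 110094

Total seconds to the label: (0 × 3600 + 36 × 60 + 41) = 2201.
Frame index = 2201 × 50 + 44 = 110094.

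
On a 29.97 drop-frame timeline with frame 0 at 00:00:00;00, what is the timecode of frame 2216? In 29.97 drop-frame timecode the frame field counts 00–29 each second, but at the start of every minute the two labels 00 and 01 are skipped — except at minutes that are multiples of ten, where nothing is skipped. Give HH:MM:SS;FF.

00:01:13;28

Each 10-minute DF block holds 10 × 60 × 30 − 9 × 2 = 17982 frames. 2216 ÷ 17982 → 0 full blocks, remainder 2216.
Within the partial block the first minute is 1800 frames and each further minute 1798, so 1 further minute boundary passed. Total skipped labels = 18 × 0 + 2 × 1 = 2.
Non-drop label index = 2216 + 2 = 2218; at 30 labels/s that is 00:01:13:28, i.e. DF 00:01:13;28.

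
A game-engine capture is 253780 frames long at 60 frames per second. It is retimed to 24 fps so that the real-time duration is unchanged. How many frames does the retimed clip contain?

Target frames = source frames × (target rate / source rate) = 253780 × (24)/(60) = 253780 × 2/5 = 101512.

101512 frames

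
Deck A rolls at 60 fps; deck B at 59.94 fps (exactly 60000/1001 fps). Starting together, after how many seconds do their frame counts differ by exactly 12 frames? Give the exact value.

The gap grows by |60000/1001 − 60| = 60/1001 frames per second.
Time for a 12-frame gap: 12 ÷ (60/1001) = 200.2 s.

200.2 seconds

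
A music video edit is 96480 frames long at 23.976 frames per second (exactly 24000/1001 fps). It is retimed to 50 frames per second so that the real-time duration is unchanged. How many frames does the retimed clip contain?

Target frames = source frames × (target rate / source rate) = 96480 × (50)/(24000/1001) = 96480 × 1001/480 = 201201.

201201 frames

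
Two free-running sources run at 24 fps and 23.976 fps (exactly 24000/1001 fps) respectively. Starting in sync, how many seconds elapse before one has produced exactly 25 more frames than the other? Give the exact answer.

25025/24 seconds

The gap grows by |24000/1001 − 24| = 24/1001 frames per second.
Time for a 25-frame gap: 25 ÷ (24/1001) = 25025/24 s.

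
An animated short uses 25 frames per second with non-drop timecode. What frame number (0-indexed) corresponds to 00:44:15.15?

66390

Total seconds to the label: (0 × 3600 + 44 × 60 + 15) = 2655.
Frame index = 2655 × 25 + 15 = 66390.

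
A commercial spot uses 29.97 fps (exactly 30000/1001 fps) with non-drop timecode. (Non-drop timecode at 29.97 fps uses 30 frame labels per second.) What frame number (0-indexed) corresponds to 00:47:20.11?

85211

Total seconds to the label: (0 × 3600 + 47 × 60 + 20) = 2840.
Frame index = 2840 × 30 + 11 = 85211.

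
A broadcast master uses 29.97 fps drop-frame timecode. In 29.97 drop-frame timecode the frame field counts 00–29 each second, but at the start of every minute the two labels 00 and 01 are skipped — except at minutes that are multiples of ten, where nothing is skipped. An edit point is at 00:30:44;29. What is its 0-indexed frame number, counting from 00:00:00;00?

55295

As if non-drop at 30 labels/s: (0 × 3600 + 30 × 60 + 44) × 30 + 29 = 55349.
Minute boundaries passed: 30; those not divisible by 10: 30 − 3 = 27; dropped labels = 2 × 27 = 54.
Actual frame index = 55349 − 54 = 55295.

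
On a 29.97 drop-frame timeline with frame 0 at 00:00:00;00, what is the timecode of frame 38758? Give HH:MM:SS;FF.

Ten DF minutes hold 17982 frames, so frame 38758 lies in block 2 (frames 35964–53945) with 2794 frames into that block.
The block's first minute is 1800 frames and the rest 1798 each; 2794 frames reaches minute 1, so 2 × 18 + 1 × 2 = 38 labels have been skipped so far.
Adding those back, label number 38758 + 38 = 38796 at 30 labels/s is 1293 s + 6 f = 0 h 21 min 33 s frame 6, i.e. 00:21:33;06.

00:21:33;06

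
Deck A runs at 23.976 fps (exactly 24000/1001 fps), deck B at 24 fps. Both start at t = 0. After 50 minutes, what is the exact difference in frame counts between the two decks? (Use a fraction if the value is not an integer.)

50 min = 3000 s.
A emits 24000/1001 × 3000 = 72000000/1001 frames; B emits 24 × 3000 = 72000.
Difference = 72000/1001 frames (≈ 71.9281); B is ahead of A.

72000/1001 frames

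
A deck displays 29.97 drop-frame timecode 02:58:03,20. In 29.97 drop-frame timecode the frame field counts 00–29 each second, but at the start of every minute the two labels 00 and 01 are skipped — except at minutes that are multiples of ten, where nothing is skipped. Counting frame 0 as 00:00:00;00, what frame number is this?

As if non-drop at 30 labels/s: (2 × 3600 + 58 × 60 + 3) × 30 + 20 = 320510.
Minute boundaries passed: 178; those not divisible by 10: 178 − 17 = 161; dropped labels = 2 × 161 = 322.
Actual frame index = 320510 − 322 = 320188.

320188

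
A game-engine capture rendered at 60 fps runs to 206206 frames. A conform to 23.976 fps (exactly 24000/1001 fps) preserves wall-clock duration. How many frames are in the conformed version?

Target frames = source frames × (target rate / source rate) = 206206 × (24000/1001)/(60) = 206206 × 400/1001 = 82400.

82400 frames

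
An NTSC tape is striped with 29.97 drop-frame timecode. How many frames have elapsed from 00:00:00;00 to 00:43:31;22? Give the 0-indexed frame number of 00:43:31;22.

As if non-drop at 30 labels/s: (0 × 3600 + 43 × 60 + 31) × 30 + 22 = 78352.
Minute boundaries passed: 43; those not divisible by 10: 43 − 4 = 39; dropped labels = 2 × 39 = 78.
Actual frame index = 78352 − 78 = 78274.

78274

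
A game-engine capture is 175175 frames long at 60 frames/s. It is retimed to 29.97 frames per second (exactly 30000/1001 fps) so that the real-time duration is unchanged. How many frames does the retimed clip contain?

87500 frames

Target frames = source frames × (target rate / source rate) = 175175 × (30000/1001)/(60) = 175175 × 500/1001 = 87500.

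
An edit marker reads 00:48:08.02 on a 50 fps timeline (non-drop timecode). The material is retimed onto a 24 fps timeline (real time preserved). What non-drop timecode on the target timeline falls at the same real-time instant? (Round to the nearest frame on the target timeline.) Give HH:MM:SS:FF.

Source frame index: (0×3600 + 48×60 + 8) × 50 + 2 = 144402.
Real time: 144402 / (50) = 72201/25 s.
Target frame: (72201/25) × (24) = 1732824/25 ≈ 69312.960 → 69313.
At 24 labels/s: frame 69313 → 00:48:08:01.

00:48:08:01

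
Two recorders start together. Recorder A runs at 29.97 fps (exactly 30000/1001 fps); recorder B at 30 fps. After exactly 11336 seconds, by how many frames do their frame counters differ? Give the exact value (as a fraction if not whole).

26160/77 frames

A emits 30000/1001 × 11336 = 26160000/77 frames; B emits 30 × 11336 = 340080.
Difference = 26160/77 frames (≈ 339.7403); B is ahead of A.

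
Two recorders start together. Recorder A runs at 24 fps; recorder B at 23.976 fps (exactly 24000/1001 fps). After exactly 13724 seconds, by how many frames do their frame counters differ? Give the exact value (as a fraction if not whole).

329376/1001 frames

A emits 24 × 13724 = 329376 frames; B emits 24000/1001 × 13724 = 329376000/1001.
Difference = 329376/1001 frames (≈ 329.0470); B is behind A.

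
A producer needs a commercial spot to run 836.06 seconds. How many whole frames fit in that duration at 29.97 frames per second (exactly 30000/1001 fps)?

25056 frames

Frames = 836.06 × 30000/1001 = 25081800/1001 ≈ 25056.7433.
Complete frames: 25056.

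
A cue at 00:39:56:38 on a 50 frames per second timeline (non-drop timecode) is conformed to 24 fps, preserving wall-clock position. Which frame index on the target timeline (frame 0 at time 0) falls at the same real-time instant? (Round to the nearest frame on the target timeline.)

frame 57522

Source frame index: (0×3600 + 39×60 + 56) × 50 + 38 = 119838.
Real time: 119838 / (50) = 59919/25 s.
Target frame: (59919/25) × (24) = 1438056/25 ≈ 57522.240 → 57522.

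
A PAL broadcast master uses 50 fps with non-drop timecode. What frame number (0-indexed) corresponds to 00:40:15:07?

120757

Total seconds to the label: (0 × 3600 + 40 × 60 + 15) = 2415.
Frame index = 2415 × 50 + 7 = 120757.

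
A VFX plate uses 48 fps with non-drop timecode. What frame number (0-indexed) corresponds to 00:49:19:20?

frame 142052

Total seconds to the label: (0 × 3600 + 49 × 60 + 19) = 2959.
Frame index = 2959 × 48 + 20 = 142052.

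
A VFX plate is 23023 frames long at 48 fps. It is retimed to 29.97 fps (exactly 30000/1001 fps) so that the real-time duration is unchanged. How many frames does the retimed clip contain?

14375 frames

Target frames = source frames × (target rate / source rate) = 23023 × (30000/1001)/(48) = 23023 × 625/1001 = 14375.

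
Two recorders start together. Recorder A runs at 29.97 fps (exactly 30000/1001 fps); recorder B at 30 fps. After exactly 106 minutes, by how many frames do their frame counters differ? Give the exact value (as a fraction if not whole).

190800/1001 frames

106 min = 6360 s.
A emits 30000/1001 × 6360 = 190800000/1001 frames; B emits 30 × 6360 = 190800.
Difference = 190800/1001 frames (≈ 190.6094); B is ahead of A.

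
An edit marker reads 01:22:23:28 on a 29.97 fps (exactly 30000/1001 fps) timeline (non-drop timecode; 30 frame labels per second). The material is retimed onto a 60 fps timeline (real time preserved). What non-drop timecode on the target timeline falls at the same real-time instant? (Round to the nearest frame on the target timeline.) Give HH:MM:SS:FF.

Source frame index: (1×3600 + 22×60 + 23) × 30 + 28 = 148318.
Real time: 148318 / (30000/1001) = 74233159/15000 s.
Target frame: (74233159/15000) × (60) = 74233159/250 ≈ 296932.636 → 296933.
At 60 labels/s: frame 296933 → 01:22:28:53.

01:22:28:53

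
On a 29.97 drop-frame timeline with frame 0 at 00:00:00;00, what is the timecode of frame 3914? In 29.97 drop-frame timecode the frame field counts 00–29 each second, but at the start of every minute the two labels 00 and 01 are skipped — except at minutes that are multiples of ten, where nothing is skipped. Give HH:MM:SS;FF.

Each 10-minute DF block holds 10 × 60 × 30 − 9 × 2 = 17982 frames. 3914 ÷ 17982 → 0 full blocks, remainder 3914.
Within the partial block the first minute is 1800 frames and each further minute 1798, so 2 further minute boundaries passed. Total skipped labels = 18 × 0 + 2 × 2 = 4.
Non-drop label index = 3914 + 4 = 3918; at 30 labels/s that is 00:02:10:18, i.e. DF 00:02:10;18.

00:02:10;18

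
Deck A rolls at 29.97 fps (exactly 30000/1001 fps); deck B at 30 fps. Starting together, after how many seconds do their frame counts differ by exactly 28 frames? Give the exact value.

14014/15 seconds

The gap grows by |30 − 30000/1001| = 30/1001 frames per second.
Time for a 28-frame gap: 28 ÷ (30/1001) = 14014/15 s.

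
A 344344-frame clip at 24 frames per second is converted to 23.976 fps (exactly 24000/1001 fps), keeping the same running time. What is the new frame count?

344000 frames

Target frames = source frames × (target rate / source rate) = 344344 × (24000/1001)/(24) = 344344 × 1000/1001 = 344000.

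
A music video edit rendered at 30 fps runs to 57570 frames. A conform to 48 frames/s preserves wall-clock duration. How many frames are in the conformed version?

Target frames = source frames × (target rate / source rate) = 57570 × (48)/(30) = 57570 × 8/5 = 92112.

92112 frames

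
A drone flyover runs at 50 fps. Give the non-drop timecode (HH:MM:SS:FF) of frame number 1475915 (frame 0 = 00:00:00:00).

1475915 ÷ 50 = 29518 full seconds, remainder 15 frames.
29518 s = 8 h 11 min 58 s.
Timecode: 08:11:58:15.

08:11:58:15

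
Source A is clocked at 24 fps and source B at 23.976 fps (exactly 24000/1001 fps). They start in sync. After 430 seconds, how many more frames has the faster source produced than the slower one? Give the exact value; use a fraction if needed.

10320/1001 frames

A emits 24 × 430 = 10320 frames; B emits 24000/1001 × 430 = 10320000/1001.
Difference = 10320/1001 frames (≈ 10.3097); B is behind A.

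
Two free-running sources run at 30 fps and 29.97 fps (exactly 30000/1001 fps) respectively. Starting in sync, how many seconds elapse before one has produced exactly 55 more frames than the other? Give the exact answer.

11011/6 seconds

The gap grows by |30000/1001 − 30| = 30/1001 frames per second.
Time for a 55-frame gap: 55 ÷ (30/1001) = 11011/6 s.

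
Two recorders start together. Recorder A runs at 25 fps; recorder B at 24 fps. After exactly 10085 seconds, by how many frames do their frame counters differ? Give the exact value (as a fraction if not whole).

A emits 25 × 10085 = 252125 frames; B emits 24 × 10085 = 242040.
Difference = 10085 frames; B is behind A.

10085 frames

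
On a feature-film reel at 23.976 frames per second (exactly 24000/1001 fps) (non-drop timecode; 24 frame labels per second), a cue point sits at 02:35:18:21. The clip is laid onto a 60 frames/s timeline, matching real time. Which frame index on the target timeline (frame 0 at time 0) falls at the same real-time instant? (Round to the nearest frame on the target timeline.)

frame 559692

Source frame index: (2×3600 + 35×60 + 18) × 24 + 21 = 223653.
Real time: 223653 / (24000/1001) = 74625551/8000 s.
Target frame: (74625551/8000) × (60) = 223876653/400 ≈ 559691.632 → 559692.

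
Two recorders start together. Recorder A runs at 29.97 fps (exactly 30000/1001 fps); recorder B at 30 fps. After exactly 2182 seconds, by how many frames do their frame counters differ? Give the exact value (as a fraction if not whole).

65460/1001 frames

A emits 30000/1001 × 2182 = 65460000/1001 frames; B emits 30 × 2182 = 65460.
Difference = 65460/1001 frames (≈ 65.3946); B is ahead of A.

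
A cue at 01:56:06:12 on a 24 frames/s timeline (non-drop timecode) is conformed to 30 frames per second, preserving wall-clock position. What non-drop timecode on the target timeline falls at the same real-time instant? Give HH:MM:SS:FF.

Source frame index: (1×3600 + 56×60 + 6) × 24 + 12 = 167196.
Real time: 167196 / (24) = 13933/2 s.
Target frame: (13933/2) × (30) = 208995.
At 30 labels/s: frame 208995 → 01:56:06:15.

01:56:06:15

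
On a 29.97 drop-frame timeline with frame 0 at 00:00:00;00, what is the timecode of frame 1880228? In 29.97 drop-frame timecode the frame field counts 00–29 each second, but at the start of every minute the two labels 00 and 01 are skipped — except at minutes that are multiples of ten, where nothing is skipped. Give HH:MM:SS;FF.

17:25:37;00

Ten DF minutes hold 17982 frames, so frame 1880228 lies in block 104 (frames 1870128–1888109) with 10100 frames into that block.
The block's first minute is 1800 frames and the rest 1798 each; 10100 frames reaches minute 5, so 104 × 18 + 5 × 2 = 1882 labels have been skipped so far.
Adding those back, label number 1880228 + 1882 = 1882110 at 30 labels/s is 62737 s + 0 f = 17 h 25 min 37 s frame 0, i.e. 17:25:37;00.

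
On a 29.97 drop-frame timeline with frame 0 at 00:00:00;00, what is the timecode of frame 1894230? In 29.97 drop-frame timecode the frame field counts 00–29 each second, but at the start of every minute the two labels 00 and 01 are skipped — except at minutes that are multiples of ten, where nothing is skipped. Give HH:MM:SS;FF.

17:33:24;06

Each 10-minute DF block holds 10 × 60 × 30 − 9 × 2 = 17982 frames. 1894230 ÷ 17982 → 105 full blocks, remainder 6120.
Within the partial block the first minute is 1800 frames and each further minute 1798, so 3 further minute boundaries passed. Total skipped labels = 18 × 105 + 2 × 3 = 1896.
Non-drop label index = 1894230 + 1896 = 1896126; at 30 labels/s that is 17:33:24:06, i.e. DF 17:33:24;06.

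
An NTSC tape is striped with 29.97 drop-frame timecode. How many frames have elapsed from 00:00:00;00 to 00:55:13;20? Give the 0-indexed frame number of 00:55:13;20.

99310

As if non-drop at 30 labels/s: (0 × 3600 + 55 × 60 + 13) × 30 + 20 = 99410.
Minute boundaries passed: 55; those not divisible by 10: 55 − 5 = 50; dropped labels = 2 × 50 = 100.
Actual frame index = 99410 − 100 = 99310.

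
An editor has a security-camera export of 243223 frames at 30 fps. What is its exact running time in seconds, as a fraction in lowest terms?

243223/30 seconds

Running time = 243223 ÷ (30) = 243223 × 1/30 = 243223/30 s.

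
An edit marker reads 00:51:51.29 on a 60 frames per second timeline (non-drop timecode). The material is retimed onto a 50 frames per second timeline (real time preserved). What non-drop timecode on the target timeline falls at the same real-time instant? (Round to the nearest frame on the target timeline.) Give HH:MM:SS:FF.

Source frame index: (0×3600 + 51×60 + 51) × 60 + 29 = 186689.
Real time: 186689 / (60) = 186689/60 s.
Target frame: (186689/60) × (50) = 933445/6 ≈ 155574.167 → 155574.
At 50 labels/s: frame 155574 → 00:51:51:24.

00:51:51:24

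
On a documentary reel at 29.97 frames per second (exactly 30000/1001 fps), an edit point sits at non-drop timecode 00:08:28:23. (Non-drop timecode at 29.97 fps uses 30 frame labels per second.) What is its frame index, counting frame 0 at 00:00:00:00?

Total seconds to the label: (0 × 3600 + 8 × 60 + 28) = 508.
Frame index = 508 × 30 + 23 = 15263.

15263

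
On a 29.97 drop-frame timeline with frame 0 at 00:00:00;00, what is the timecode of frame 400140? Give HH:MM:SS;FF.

03:42:31;10

Ten DF minutes hold 17982 frames, so frame 400140 lies in block 22 (frames 395604–413585) with 4536 frames into that block.
The block's first minute is 1800 frames and the rest 1798 each; 4536 frames reaches minute 2, so 22 × 18 + 2 × 2 = 400 labels have been skipped so far.
Adding those back, label number 400140 + 400 = 400540 at 30 labels/s is 13351 s + 10 f = 3 h 42 min 31 s frame 10, i.e. 03:42:31;10.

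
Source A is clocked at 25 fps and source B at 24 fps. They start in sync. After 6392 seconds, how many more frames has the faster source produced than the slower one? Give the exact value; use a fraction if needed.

A emits 25 × 6392 = 159800 frames; B emits 24 × 6392 = 153408.
Difference = 6392 frames; B is behind A.

6392 frames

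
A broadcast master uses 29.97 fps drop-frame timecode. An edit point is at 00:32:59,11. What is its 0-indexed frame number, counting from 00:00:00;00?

Complete 10-minute blocks: 3, each 17982 frames → 53946.
Remaining 2 whole minutes in the current block: 1800 + 1 × 1798 = 3598 frames.
Within the current minute: 59 × 30 + 11 − 2 = 1779 (labels ;00/;01 skipped at this minute). Total = 53946 + 3598 + 1779 = 59323.

59323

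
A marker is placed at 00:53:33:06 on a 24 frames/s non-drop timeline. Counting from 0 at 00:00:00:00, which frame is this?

Total seconds to the label: (0 × 3600 + 53 × 60 + 33) = 3213.
Frame index = 3213 × 24 + 6 = 77118.

frame 77118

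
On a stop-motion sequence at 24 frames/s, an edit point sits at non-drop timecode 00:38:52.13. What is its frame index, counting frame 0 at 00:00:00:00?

frame 55981

Total seconds to the label: (0 × 3600 + 38 × 60 + 52) = 2332.
Frame index = 2332 × 24 + 13 = 55981.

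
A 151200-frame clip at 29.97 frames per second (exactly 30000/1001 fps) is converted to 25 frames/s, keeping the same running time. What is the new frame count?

126126 frames

Target frames = source frames × (target rate / source rate) = 151200 × (25)/(30000/1001) = 151200 × 1001/1200 = 126126.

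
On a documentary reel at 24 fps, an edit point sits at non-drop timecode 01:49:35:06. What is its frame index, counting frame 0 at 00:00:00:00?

frame 157806

Total seconds to the label: (1 × 3600 + 49 × 60 + 35) = 6575.
Frame index = 6575 × 24 + 6 = 157806.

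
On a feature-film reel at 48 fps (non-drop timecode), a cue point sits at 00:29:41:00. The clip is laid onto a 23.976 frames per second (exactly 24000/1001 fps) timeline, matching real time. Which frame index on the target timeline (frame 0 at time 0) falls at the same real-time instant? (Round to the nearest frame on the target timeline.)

frame 42701

Source frame index: (0×3600 + 29×60 + 41) × 48 + 0 = 85488.
Real time: 85488 / (48) = 1781 s.
Target frame: (1781) × (24000/1001) = 3288000/77 ≈ 42701.299 → 42701.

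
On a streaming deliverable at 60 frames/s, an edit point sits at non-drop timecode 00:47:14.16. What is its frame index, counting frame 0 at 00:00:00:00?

170056

Total seconds to the label: (0 × 3600 + 47 × 60 + 14) = 2834.
Frame index = 2834 × 60 + 16 = 170056.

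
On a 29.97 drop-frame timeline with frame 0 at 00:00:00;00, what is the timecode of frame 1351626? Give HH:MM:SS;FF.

12:31:39;08

Ten DF minutes hold 17982 frames, so frame 1351626 lies in block 75 (frames 1348650–1366631) with 2976 frames into that block.
The block's first minute is 1800 frames and the rest 1798 each; 2976 frames reaches minute 1, so 75 × 18 + 1 × 2 = 1352 labels have been skipped so far.
Adding those back, label number 1351626 + 1352 = 1352978 at 30 labels/s is 45099 s + 8 f = 12 h 31 min 39 s frame 8, i.e. 12:31:39;08.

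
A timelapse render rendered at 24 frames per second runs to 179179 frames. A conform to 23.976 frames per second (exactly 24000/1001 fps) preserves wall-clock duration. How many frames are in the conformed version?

179000 frames

Target frames = source frames × (target rate / source rate) = 179179 × (24000/1001)/(24) = 179179 × 1000/1001 = 179000.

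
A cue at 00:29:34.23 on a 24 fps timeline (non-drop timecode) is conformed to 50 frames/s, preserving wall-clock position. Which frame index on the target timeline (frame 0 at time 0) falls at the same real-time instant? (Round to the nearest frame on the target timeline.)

frame 88748

Source frame index: (0×3600 + 29×60 + 34) × 24 + 23 = 42599.
Real time: 42599 / (24) = 42599/24 s.
Target frame: (42599/24) × (50) = 1064975/12 ≈ 88747.917 → 88748.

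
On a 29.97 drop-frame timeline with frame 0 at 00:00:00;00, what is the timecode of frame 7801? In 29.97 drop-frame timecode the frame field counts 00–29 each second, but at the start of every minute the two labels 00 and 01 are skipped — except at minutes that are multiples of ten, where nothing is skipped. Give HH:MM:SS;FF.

Ten DF minutes hold 17982 frames, so frame 7801 lies in block 0 (frames 0–17981) with 7801 frames into that block.
The block's first minute is 1800 frames and the rest 1798 each; 7801 frames reaches minute 4, so 0 × 18 + 4 × 2 = 8 labels have been skipped so far.
Adding those back, label number 7801 + 8 = 7809 at 30 labels/s is 260 s + 9 f = 0 h 4 min 20 s frame 9, i.e. 00:04:20;09.

00:04:20;09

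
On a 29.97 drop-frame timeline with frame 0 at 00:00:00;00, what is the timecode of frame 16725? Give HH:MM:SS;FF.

Ten DF minutes hold 17982 frames, so frame 16725 lies in block 0 (frames 0–17981) with 16725 frames into that block.
The block's first minute is 1800 frames and the rest 1798 each; 16725 frames reaches minute 9, so 0 × 18 + 9 × 2 = 18 labels have been skipped so far.
Adding those back, label number 16725 + 18 = 16743 at 30 labels/s is 558 s + 3 f = 0 h 9 min 18 s frame 3, i.e. 00:09:18;03.

00:09:18;03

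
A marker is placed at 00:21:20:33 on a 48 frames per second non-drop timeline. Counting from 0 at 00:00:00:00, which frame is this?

Total seconds to the label: (0 × 3600 + 21 × 60 + 20) = 1280.
Frame index = 1280 × 48 + 33 = 61473.

61473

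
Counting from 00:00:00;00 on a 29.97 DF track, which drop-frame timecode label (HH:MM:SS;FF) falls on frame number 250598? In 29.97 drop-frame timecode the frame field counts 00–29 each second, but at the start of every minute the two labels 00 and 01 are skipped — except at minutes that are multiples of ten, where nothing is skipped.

Ten DF minutes hold 17982 frames, so frame 250598 lies in block 13 (frames 233766–251747) with 16832 frames into that block.
The block's first minute is 1800 frames and the rest 1798 each; 16832 frames reaches minute 9, so 13 × 18 + 9 × 2 = 252 labels have been skipped so far.
Adding those back, label number 250598 + 252 = 250850 at 30 labels/s is 8361 s + 20 f = 2 h 19 min 21 s frame 20, i.e. 02:19:21;20.

02:19:21;20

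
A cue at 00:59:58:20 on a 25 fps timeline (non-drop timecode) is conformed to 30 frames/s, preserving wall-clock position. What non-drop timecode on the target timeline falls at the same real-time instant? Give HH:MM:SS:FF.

Source frame index: (0×3600 + 59×60 + 58) × 25 + 20 = 89970.
Real time: 89970 / (25) = 17994/5 s.
Target frame: (17994/5) × (30) = 107964.
At 30 labels/s: frame 107964 → 00:59:58:24.

00:59:58:24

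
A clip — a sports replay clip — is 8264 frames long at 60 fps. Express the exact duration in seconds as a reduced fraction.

2066/15 seconds

Running time = 8264 ÷ (60) = 8264 × 1/60 = 2066/15 s.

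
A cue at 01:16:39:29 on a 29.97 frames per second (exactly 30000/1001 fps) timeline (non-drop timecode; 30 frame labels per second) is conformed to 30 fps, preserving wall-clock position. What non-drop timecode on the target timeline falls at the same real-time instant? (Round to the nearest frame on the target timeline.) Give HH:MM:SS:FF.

01:16:44:17

Source frame index: (1×3600 + 16×60 + 39) × 30 + 29 = 137999.
Real time: 137999 / (30000/1001) = 138136999/30000 s.
Target frame: (138136999/30000) × (30) = 138136999/1000 ≈ 138136.999 → 138137.
At 30 labels/s: frame 138137 → 01:16:44:17.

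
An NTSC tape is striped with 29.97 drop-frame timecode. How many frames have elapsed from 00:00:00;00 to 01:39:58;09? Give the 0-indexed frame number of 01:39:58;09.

As if non-drop at 30 labels/s: (1 × 3600 + 39 × 60 + 58) × 30 + 9 = 179949.
Minute boundaries passed: 99; those not divisible by 10: 99 − 9 = 90; dropped labels = 2 × 90 = 180.
Actual frame index = 179949 − 180 = 179769.

179769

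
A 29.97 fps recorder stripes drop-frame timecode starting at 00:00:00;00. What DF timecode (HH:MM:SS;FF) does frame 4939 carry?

00:02:44;23

Each 10-minute DF block holds 10 × 60 × 30 − 9 × 2 = 17982 frames. 4939 ÷ 17982 → 0 full blocks, remainder 4939.
Within the partial block the first minute is 1800 frames and each further minute 1798, so 2 further minute boundaries passed. Total skipped labels = 18 × 0 + 2 × 2 = 4.
Non-drop label index = 4939 + 4 = 4943; at 30 labels/s that is 00:02:44:23, i.e. DF 00:02:44;23.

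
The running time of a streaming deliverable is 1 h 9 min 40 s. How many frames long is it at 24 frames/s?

1 h 9 min 40 s = 4180 s.
Frames = 4180 × 24 = 100320.

100320 frames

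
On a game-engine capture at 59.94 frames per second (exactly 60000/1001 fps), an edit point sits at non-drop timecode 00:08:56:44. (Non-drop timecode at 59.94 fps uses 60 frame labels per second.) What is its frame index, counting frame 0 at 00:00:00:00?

Total seconds to the label: (0 × 3600 + 8 × 60 + 56) = 536.
Frame index = 536 × 60 + 44 = 32204.

32204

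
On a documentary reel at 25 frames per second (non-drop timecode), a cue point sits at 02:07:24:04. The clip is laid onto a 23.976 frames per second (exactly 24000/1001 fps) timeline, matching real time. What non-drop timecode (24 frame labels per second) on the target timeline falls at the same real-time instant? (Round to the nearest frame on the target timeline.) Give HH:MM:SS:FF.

Source frame index: (2×3600 + 7×60 + 24) × 25 + 4 = 191104.
Real time: 191104 / (25) = 191104/25 s.
Target frame: (191104/25) × (24000/1001) = 183459840/1001 ≈ 183276.563 → 183277.
At 24 labels/s: frame 183277 → 02:07:16:13.

02:07:16:13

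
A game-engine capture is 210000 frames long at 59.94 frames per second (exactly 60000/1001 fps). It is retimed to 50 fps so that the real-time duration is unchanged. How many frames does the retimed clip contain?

175175 frames

Target frames = source frames × (target rate / source rate) = 210000 × (50)/(60000/1001) = 210000 × 1001/1200 = 175175.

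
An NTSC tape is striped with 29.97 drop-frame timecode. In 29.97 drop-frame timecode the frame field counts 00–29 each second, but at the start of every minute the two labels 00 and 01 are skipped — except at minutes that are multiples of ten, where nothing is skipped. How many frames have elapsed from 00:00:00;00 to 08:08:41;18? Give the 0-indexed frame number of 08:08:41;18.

878768

As if non-drop at 30 labels/s: (8 × 3600 + 8 × 60 + 41) × 30 + 18 = 879648.
Minute boundaries passed: 488; those not divisible by 10: 488 − 48 = 440; dropped labels = 2 × 440 = 880.
Actual frame index = 879648 − 880 = 878768.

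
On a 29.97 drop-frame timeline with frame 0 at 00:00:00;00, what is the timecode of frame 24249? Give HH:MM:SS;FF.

Each 10-minute DF block holds 10 × 60 × 30 − 9 × 2 = 17982 frames. 24249 ÷ 17982 → 1 full block, remainder 6267.
Within the partial block the first minute is 1800 frames and each further minute 1798, so 3 further minute boundaries passed. Total skipped labels = 18 × 1 + 2 × 3 = 24.
Non-drop label index = 24249 + 24 = 24273; at 30 labels/s that is 00:13:29:03, i.e. DF 00:13:29;03.

00:13:29;03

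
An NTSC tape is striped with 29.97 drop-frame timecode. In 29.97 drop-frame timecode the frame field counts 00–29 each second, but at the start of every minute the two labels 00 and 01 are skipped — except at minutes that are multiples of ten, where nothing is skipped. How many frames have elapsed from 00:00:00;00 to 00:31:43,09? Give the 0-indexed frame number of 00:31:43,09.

57043

As if non-drop at 30 labels/s: (0 × 3600 + 31 × 60 + 43) × 30 + 9 = 57099.
Minute boundaries passed: 31; those not divisible by 10: 31 − 3 = 28; dropped labels = 2 × 28 = 56.
Actual frame index = 57099 − 56 = 57043.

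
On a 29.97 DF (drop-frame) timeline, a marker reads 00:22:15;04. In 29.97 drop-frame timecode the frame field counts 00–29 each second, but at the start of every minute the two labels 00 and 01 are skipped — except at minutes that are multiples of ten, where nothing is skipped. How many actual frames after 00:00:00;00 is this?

40014

Complete 10-minute blocks: 2, each 17982 frames → 35964.
Remaining 2 whole minutes in the current block: 1800 + 1 × 1798 = 3598 frames.
Within the current minute: 15 × 30 + 4 − 2 = 452 (labels ;00/;01 skipped at this minute). Total = 35964 + 3598 + 452 = 40014.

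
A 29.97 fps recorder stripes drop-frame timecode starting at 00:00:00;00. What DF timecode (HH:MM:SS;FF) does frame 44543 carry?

Ten DF minutes hold 17982 frames, so frame 44543 lies in block 2 (frames 35964–53945) with 8579 frames into that block.
The block's first minute is 1800 frames and the rest 1798 each; 8579 frames reaches minute 4, so 2 × 18 + 4 × 2 = 44 labels have been skipped so far.
Adding those back, label number 44543 + 44 = 44587 at 30 labels/s is 1486 s + 7 f = 0 h 24 min 46 s frame 7, i.e. 00:24:46;07.

00:24:46;07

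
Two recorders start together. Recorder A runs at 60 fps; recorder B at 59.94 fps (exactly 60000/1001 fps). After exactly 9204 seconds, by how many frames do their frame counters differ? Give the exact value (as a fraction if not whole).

A emits 60 × 9204 = 552240 frames; B emits 60000/1001 × 9204 = 42480000/77.
Difference = 42480/77 frames (≈ 551.6883); B is behind A.

42480/77 frames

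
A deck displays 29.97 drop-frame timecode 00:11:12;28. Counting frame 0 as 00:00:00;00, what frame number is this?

20168

Complete 10-minute blocks: 1, each 17982 frames → 17982.
Remaining 1 whole minute in the current block: 1800 + 0 × 1798 = 1800 frames.
Within the current minute: 12 × 30 + 28 − 2 = 386 (labels ;00/;01 skipped at this minute). Total = 17982 + 1800 + 386 = 20168.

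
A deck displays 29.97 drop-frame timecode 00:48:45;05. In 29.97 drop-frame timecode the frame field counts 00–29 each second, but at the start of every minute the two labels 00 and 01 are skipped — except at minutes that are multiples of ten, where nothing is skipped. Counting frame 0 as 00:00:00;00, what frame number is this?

87667

Complete 10-minute blocks: 4, each 17982 frames → 71928.
Remaining 8 whole minutes in the current block: 1800 + 7 × 1798 = 14386 frames.
Within the current minute: 45 × 30 + 5 − 2 = 1353 (labels ;00/;01 skipped at this minute). Total = 71928 + 14386 + 1353 = 87667.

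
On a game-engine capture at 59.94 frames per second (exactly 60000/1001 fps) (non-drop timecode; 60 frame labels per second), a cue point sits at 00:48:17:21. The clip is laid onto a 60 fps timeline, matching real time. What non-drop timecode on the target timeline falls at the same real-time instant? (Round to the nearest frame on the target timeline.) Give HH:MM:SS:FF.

Source frame index: (0×3600 + 48×60 + 17) × 60 + 21 = 173841.
Real time: 173841 / (60000/1001) = 58004947/20000 s.
Target frame: (58004947/20000) × (60) = 174014841/1000 ≈ 174014.841 → 174015.
At 60 labels/s: frame 174015 → 00:48:20:15.

00:48:20:15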